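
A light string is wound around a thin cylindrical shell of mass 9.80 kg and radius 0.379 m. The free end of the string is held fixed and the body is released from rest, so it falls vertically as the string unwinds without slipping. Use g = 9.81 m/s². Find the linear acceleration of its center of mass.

Translation: Mg − T = Ma. Rotation about the center: TR = Iα with I = MR².
With a = αR: T = (I/R²)a = M a, so Mg = (1 + 1.000)Ma.
a = g/(1 + 1.000) = 9.81/2.000 = 4.905 m/s².

a ≈ 4.91 m/s²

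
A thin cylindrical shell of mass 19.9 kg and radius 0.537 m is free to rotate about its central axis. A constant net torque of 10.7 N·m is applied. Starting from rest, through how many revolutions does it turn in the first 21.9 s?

≈ 71.2 revolutions

I = MR² = (19.9)(0.537)² = 5.739 kg·m².
α = τ/I = 10.7/5.739 = 1.865 rad/s².
θ = ½αt² = ½(1.865)(21.9)² = 447.1 rad.
Revolutions = θ/(2π) = 71.16.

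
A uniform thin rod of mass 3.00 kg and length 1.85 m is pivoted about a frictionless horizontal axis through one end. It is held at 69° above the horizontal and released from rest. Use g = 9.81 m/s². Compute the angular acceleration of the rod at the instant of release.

About the pivot, I = (1/3)ML² = (1/3)(3.00)(1.85)² = 3.423 kg·m².
The weight acts at the center, a distance L/2 = 0.9250 m from the pivot; τ = Mg(L/2) cos 69° = 9.756 N·m.
α = τ/I = 9.756/3.423 = 2.850 rad/s².
(Equivalently α = (3g/(2L)) cos 69° = 2.850 rad/s².)

α ≈ 2.85 rad/s²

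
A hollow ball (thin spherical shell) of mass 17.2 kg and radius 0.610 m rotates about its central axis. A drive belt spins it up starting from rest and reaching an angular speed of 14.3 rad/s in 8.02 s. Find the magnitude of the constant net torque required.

I = (2/3)MR² = (2/3)(17.2)(0.610)² = 4.267 kg·m².
α = Δω/Δt = (14.3 − 0)/8.02 = 1.783 rad/s².
τ = Iα = (4.267)(1.783) = 7.608 N·m.

τ ≈ 7.61 N·m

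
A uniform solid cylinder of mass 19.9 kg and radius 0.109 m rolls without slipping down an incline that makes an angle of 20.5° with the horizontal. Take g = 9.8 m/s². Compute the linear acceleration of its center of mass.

Translation along the incline: Mg sinθ − f = Ma.
Rotation about the center: fR = Iα with I = ½MR². No-slip gives a = αR, so f = (I/R²)a = (1/2)M a.
Substituting: Mg sinθ = (1 + 0.5000)Ma, so a = g sinθ/(1 + 0.5000) = (9.8) sin 20.5° / 1.500 = 2.288 m/s².

a ≈ 2.29 m/s²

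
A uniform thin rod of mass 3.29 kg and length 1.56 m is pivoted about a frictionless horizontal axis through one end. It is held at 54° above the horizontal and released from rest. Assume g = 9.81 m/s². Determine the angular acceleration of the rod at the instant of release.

α ≈ 5.54 rad/s²

About the pivot, I = (1/3)ML² = (1/3)(3.29)(1.56)² = 2.669 kg·m².
The weight acts at the center, a distance L/2 = 0.7800 m from the pivot; τ = Mg(L/2) cos 54° = 14.80 N·m.
α = τ/I = 14.80/2.669 = 5.544 rad/s².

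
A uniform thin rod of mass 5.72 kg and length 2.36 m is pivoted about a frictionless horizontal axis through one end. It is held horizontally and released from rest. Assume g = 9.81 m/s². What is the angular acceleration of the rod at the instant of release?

About the pivot, I = (1/3)ML² = (1/3)(5.72)(2.36)² = 10.62 kg·m².
The weight acts at the center, a distance L/2 = 1.180 m from the pivot; τ = Mg(L/2) = 66.21 N·m.
α = τ/I = 66.21/10.62 = 6.235 rad/s².

α ≈ 6.24 rad/s²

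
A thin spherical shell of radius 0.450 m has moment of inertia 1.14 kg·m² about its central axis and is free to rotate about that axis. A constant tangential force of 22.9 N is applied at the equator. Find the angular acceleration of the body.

τ = F R = (22.9)(0.450) = 10.30 N·m.
From τ = Iα: α = 10.30/1.140 = 9.039 rad/s².

α ≈ 9.04 rad/s²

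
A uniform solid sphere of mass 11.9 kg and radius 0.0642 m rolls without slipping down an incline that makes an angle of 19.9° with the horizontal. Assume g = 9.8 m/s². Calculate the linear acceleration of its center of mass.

a ≈ 2.38 m/s²

Translation along the incline: Mg sinθ − f = Ma.
Rotation about the center: fR = Iα with I = (2/5)MR². No-slip gives a = αR, so f = (I/R²)a = (2/5)M a.
Substituting: Mg sinθ = (1 + 0.4000)Ma, so a = g sinθ/(1 + 0.4000) = (9.8) sin 19.9° / 1.400 = 2.383 m/s².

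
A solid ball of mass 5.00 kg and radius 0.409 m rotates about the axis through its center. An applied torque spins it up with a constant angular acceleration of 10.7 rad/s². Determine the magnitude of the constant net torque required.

τ ≈ 3.58 N·m

I = (2/5)MR² = (2/5)(5.00)(0.409)² = 0.3346 kg·m².
τ = Iα = (0.3346)(10.70) = 3.580 N·m.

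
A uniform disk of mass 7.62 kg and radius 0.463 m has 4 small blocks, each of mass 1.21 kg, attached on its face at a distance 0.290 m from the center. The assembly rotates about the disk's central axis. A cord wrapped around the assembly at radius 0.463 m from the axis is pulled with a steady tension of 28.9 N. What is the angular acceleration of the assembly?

I_disk = ½MR² = ½(7.62)(0.463)² = 0.8167 kg·m².
I_blocks = 4·m·r² = 4(1.21)(0.290)² = 0.4070 kg·m².
Total I = 1.224 kg·m².
τ = F r = (28.9)(0.463) = 13.38 N·m.
α = τ/I = 13.38/1.224 = 10.93 rad/s².

α ≈ 10.9 rad/s²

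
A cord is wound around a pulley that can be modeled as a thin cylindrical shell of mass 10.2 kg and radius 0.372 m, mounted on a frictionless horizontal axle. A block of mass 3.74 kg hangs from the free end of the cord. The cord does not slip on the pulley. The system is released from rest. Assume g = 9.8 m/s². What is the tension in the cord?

T ≈ 26.8 N

I = MR² = (10.2)(0.372)² = 1.412 kg·m².
Block: mg − T = ma. Pulley: TR = Iα. No-slip: a = αR, so T = (I/R²)a = 10.20·a.
Then mg = (m + 10.20)a, so a = (3.74)(9.8)/(3.74 + 10.20) = 2.629 m/s².
T = 10.20·a = 26.82 N.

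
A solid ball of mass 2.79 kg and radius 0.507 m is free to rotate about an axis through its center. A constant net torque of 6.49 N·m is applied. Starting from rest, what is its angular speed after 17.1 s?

I = (2/5)MR² = (2/5)(2.79)(0.507)² = 0.2869 kg·m².
α = τ/I = 6.49/0.2869 = 22.62 rad/s².
ω = ω₀ + αt = 0 + (22.62)(17.1) = 386.9 rad/s.

ω ≈ 387 rad/s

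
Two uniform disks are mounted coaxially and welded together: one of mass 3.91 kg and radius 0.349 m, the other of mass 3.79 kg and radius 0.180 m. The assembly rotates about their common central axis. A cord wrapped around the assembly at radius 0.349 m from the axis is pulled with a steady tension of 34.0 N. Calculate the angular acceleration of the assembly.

α ≈ 39.6 rad/s²

I = ½M₁R₁² + ½M₂R₂² = ½(3.91)(0.349)² + ½(3.79)(0.180)² = 0.2995 kg·m².
τ = F r = (34.0)(0.349) = 11.87 N·m.
α = τ/I = 11.87/0.2995 = 39.62 rad/s².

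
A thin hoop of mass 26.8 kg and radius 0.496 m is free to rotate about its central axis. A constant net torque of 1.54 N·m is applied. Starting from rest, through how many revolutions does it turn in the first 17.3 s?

I = MR² = (26.8)(0.496)² = 6.593 kg·m².
α = τ/I = 1.54/6.593 = 0.2336 rad/s².
θ = ½αt² = ½(0.2336)(17.3)² = 34.95 rad.
Revolutions = θ/(2π) = 5.563.

≈ 5.56 revolutions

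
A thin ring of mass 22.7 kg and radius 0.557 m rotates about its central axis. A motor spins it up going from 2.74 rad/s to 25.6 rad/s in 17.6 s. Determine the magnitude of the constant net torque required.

τ ≈ 9.15 N·m

I = MR² = (22.7)(0.557)² = 7.043 kg·m².
α = Δω/Δt = (25.6 − 2.74)/17.6 = 1.299 rad/s².
τ = Iα = (7.043)(1.299) = 9.147 N·m.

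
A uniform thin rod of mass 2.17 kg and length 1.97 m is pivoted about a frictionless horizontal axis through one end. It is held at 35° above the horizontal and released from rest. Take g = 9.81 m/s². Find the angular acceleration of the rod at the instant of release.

About the pivot, I = (1/3)ML² = (1/3)(2.17)(1.97)² = 2.807 kg·m².
The weight acts at the center, a distance L/2 = 0.9850 m from the pivot; τ = Mg(L/2) cos 35° = 17.18 N·m.
α = τ/I = 17.18/2.807 = 6.119 rad/s².
(Equivalently α = (3g/(2L)) cos 35° = 6.119 rad/s².)

α ≈ 6.12 rad/s²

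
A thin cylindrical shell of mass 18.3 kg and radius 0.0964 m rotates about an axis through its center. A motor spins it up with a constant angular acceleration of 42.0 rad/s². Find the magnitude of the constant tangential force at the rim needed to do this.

I = MR² = (18.3)(0.0964)² = 0.1701 kg·m².
The required torque is τ = Iα = (0.1701)(42.00) = 7.143 N·m.
A tangential force at the rim gives τ = FR, so F = τ/R = 7.143/0.0964 = 74.09 N.

F ≈ 74.1 N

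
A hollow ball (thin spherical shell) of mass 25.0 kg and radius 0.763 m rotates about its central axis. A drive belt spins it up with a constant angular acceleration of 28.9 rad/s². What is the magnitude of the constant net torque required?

τ ≈ 280 N·m

I = (2/3)MR² = (2/3)(25.0)(0.763)² = 9.703 kg·m².
τ = Iα = (9.703)(28.90) = 280.4 N·m.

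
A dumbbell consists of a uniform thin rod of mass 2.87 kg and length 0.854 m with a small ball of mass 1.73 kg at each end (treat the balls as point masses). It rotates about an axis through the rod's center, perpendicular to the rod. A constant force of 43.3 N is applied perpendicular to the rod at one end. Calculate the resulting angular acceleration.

I_rod = (1/12)ML² = (1/12)(2.87)(0.854)² = 0.1744 kg·m².
I_balls = 2·m·(L/2)² = 2(1.73)(0.4270)² = 0.6309 kg·m².
Total I = 0.8053 kg·m².
τ = F·(L/2) = (43.3)(0.427) = 18.49 N·m.
α = τ/I = 18.49/0.8053 = 22.96 rad/s².

α ≈ 23.0 rad/s²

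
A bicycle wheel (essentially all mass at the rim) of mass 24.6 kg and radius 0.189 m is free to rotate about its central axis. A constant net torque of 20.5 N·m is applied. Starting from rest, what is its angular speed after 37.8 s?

ω ≈ 882 rad/s

I = MR² = (24.6)(0.189)² = 0.8787 kg·m².
α = τ/I = 20.5/0.8787 = 23.33 rad/s².
ω = ω₀ + αt = 0 + (23.33)(37.8) = 881.8 rad/s.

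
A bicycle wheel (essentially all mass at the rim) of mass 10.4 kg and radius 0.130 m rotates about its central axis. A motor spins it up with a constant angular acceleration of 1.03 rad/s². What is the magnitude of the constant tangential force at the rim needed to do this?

F ≈ 1.39 N

I = MR² = (10.4)(0.130)² = 0.1758 kg·m².
The required torque is τ = Iα = (0.1758)(1.030) = 0.1810 N·m.
A tangential force at the rim gives τ = FR, so F = τ/R = 0.1810/0.130 = 1.393 N.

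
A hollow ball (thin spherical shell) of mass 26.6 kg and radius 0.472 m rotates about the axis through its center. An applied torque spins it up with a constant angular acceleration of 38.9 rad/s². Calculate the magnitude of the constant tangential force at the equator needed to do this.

I = (2/3)MR² = (2/3)(26.6)(0.472)² = 3.951 kg·m².
The required torque is τ = Iα = (3.951)(38.90) = 153.7 N·m.
A tangential force at the equator gives τ = FR, so F = τ/R = 153.7/0.472 = 325.6 N.

F ≈ 326 N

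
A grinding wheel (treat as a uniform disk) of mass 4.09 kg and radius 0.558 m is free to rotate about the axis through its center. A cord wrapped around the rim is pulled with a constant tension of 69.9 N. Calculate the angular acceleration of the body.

I = ½MR² = (1/2)(4.09)(0.558)² = 0.6367 kg·m².
τ = F R = (69.9)(0.558) = 39.00 N·m.
From τ = Iα: α = 39.00/0.6367 = 61.26 rad/s².

α ≈ 61.3 rad/s²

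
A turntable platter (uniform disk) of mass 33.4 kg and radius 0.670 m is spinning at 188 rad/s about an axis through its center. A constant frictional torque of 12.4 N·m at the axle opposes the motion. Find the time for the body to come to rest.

t ≈ 114 s

I = ½MR² = (1/2)(33.4)(0.670)² = 7.497 kg·m².
The net torque has magnitude 12.4 N·m, opposing ω.
|α| = τ/I = 12.40/7.497 = 1.654 rad/s² (deceleration).
0 = ω₀ − |α|t ⇒ t = ω₀/|α| = 188/1.654 = 113.7 s.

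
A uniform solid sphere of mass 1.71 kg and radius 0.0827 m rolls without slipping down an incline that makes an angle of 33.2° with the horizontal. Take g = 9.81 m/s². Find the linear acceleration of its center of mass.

Translation along the incline: Mg sinθ − f = Ma.
Rotation about the center: fR = Iα with I = (2/5)MR². No-slip gives a = αR, so f = (I/R²)a = (2/5)M a.
Substituting: Mg sinθ = (1 + 0.4000)Ma, so a = g sinθ/(1 + 0.4000) = (9.81) sin 33.2° / 1.400 = 3.837 m/s².

a ≈ 3.84 m/s²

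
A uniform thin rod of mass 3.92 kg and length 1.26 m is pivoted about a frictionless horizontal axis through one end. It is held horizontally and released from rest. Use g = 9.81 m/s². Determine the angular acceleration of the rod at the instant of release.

α ≈ 11.7 rad/s²

About the pivot, I = (1/3)ML² = (1/3)(3.92)(1.26)² = 2.074 kg·m².
The weight acts at the center, a distance L/2 = 0.6300 m from the pivot; τ = Mg(L/2) = 24.23 N·m.
α = τ/I = 24.23/2.074 = 11.68 rad/s².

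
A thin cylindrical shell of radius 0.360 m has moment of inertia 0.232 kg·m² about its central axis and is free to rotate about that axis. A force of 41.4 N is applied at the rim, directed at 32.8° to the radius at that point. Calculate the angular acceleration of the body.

α ≈ 34.8 rad/s²

Only the tangential component produces torque: τ = F R sinθ = (41.4)(0.360) sin 32.8° = 8.074 N·m.
Newton's second law for rotation, τ = Iα, gives α = τ/I = 8.074/0.2320 = 34.80 rad/s².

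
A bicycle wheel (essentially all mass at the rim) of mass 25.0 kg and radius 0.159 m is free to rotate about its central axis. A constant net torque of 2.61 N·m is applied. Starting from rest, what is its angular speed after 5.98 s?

I = MR² = (25.0)(0.159)² = 0.6320 kg·m².
α = τ/I = 2.61/0.6320 = 4.130 rad/s².
ω = ω₀ + αt = 0 + (4.130)(5.98) = 24.69 rad/s.

ω ≈ 24.7 rad/s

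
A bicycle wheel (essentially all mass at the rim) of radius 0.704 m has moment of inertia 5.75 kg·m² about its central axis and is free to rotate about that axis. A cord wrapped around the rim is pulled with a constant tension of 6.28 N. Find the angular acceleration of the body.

α ≈ 0.769 rad/s²

τ = F R = (6.28)(0.704) = 4.421 N·m.
Newton's second law for rotation, τ = Iα, gives α = τ/I = 4.421/5.750 = 0.7689 rad/s².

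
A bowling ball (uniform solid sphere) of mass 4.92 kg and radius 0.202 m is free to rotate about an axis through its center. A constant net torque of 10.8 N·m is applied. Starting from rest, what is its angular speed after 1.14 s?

ω ≈ 153 rad/s

I = (2/5)MR² = (2/5)(4.92)(0.202)² = 0.08030 kg·m².
α = τ/I = 10.8/0.08030 = 134.5 rad/s².
ω = ω₀ + αt = 0 + (134.5)(1.14) = 153.3 rad/s.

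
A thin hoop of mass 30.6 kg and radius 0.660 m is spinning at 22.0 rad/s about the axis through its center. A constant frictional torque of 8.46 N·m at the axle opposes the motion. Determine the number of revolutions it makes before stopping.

I = MR² = (30.6)(0.660)² = 13.33 kg·m².
The net torque has magnitude 8.46 N·m, opposing ω.
|α| = τ/I = 8.460/13.33 = 0.6347 rad/s² (deceleration).
ω² = ω₀² − 2|α|θ with ω = 0 ⇒ θ = ω₀²/(2|α|) = 381.3 rad = 60.68 rev.

≈ 60.7 revolutions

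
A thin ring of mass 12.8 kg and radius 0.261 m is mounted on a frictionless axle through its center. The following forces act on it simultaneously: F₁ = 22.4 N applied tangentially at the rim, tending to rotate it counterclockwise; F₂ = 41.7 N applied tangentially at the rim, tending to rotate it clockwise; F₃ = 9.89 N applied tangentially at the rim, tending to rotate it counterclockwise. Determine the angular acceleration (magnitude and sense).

α ≈ 2.82 rad/s², clockwise

I = MR² = (12.8)(0.261)² = 0.8719 kg·m².
Taking counterclockwise as positive: τ₁ = +(22.4)(0.261) = +5.846 N·m; τ₂ = −(41.7)(0.261) = −10.88 N·m; τ₃ = +(9.89)(0.261) = +2.581 N·m.
Net torque τ = -2.456 N·m.
α = τ/I = -2.456/0.8719 = -2.817 rad/s².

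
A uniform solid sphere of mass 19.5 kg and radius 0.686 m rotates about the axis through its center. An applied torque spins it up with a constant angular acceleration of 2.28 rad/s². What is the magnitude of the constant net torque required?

τ ≈ 8.37 N·m

I = (2/5)MR² = (2/5)(19.5)(0.686)² = 3.671 kg·m².
τ = Iα = (3.671)(2.280) = 8.369 N·m.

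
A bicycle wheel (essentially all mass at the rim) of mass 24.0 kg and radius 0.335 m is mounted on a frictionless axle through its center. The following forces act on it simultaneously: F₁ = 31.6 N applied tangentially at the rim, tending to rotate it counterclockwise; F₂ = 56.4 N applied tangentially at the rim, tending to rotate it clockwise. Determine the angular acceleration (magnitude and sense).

α ≈ 3.08 rad/s², clockwise

I = MR² = (24.0)(0.335)² = 2.693 kg·m².
Taking counterclockwise as positive: τ₁ = +(31.6)(0.335) = +10.59 N·m; τ₂ = −(56.4)(0.335) = −18.89 N·m.
Net torque τ = -8.308 N·m.
α = τ/I = -8.308/2.693 = -3.085 rad/s².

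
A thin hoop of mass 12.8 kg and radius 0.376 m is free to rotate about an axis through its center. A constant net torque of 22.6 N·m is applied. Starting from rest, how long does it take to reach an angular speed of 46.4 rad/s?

I = MR² = (12.8)(0.376)² = 1.810 kg·m².
α = τ/I = 22.6/1.810 = 12.49 rad/s².
ω = αt ⇒ t = ω/α = 46.4/12.49 = 3.715 s.

t ≈ 3.72 s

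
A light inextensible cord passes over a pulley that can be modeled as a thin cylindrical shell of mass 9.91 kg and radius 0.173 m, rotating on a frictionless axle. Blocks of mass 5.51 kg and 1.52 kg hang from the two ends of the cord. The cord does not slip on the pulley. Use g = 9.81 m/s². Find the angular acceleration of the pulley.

α ≈ 13.4 rad/s²

I = MR² = (9.91)(0.173)² = 0.2966 kg·m².
Heavier block: m₁g − T₁ = m₁a. Lighter block: T₂ − m₂g = m₂a.
Pulley: (T₁ − T₂)R = Iα = I(a/R), so T₁ − T₂ = (I/R²)a = 1·M_p a = 9.910·a.
Adding the three: (m₁ − m₂)g = (m₁ + m₂ + 9.910)a, so a = (5.51 − 1.52)(9.81)/(5.51 + 1.52 + 9.910) = 2.311 m/s².
α = a/R = 2.311/0.173 = 13.36 rad/s².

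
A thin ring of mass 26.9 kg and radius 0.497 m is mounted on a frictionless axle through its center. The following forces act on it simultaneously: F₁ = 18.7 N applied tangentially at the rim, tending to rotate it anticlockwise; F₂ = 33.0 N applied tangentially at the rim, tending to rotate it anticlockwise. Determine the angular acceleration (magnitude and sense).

I = MR² = (26.9)(0.497)² = 6.645 kg·m².
Taking anticlockwise as positive: τ₁ = +(18.7)(0.497) = +9.294 N·m; τ₂ = +(33.0)(0.497) = +16.40 N·m.
Net torque τ = 25.69 N·m.
α = τ/I = 25.69/6.645 = 3.867 rad/s².

α ≈ 3.87 rad/s², anticlockwise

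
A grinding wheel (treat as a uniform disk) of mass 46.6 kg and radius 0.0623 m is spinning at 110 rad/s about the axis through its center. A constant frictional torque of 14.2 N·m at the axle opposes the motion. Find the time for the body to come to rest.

t ≈ 0.701 s

I = ½MR² = (1/2)(46.6)(0.0623)² = 0.09043 kg·m².
The net torque has magnitude 14.2 N·m, opposing ω.
|α| = τ/I = 14.20/0.09043 = 157.0 rad/s² (deceleration).
0 = ω₀ − |α|t ⇒ t = ω₀/|α| = 110/157.0 = 0.7005 s.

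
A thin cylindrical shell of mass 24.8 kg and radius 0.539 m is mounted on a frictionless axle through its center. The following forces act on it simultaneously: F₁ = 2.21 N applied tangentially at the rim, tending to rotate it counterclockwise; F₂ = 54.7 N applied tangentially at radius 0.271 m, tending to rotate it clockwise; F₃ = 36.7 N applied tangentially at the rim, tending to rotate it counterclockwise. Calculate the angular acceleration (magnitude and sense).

α ≈ 0.853 rad/s², counterclockwise

I = MR² = (24.8)(0.539)² = 7.205 kg·m².
Taking counterclockwise as positive: τ₁ = +(2.21)(0.539) = +1.191 N·m; τ₂ = −(54.7)(0.271) = −14.82 N·m; τ₃ = +(36.7)(0.539) = +19.78 N·m.
Net torque τ = 6.149 N·m.
α = τ/I = 6.149/7.205 = 0.8534 rad/s².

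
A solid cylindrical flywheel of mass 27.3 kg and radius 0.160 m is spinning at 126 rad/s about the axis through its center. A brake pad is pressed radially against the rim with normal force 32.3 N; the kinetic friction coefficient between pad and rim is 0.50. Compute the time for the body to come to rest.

t ≈ 17.0 s

I = ½MR² = (1/2)(27.3)(0.160)² = 0.3494 kg·m².
Friction force f = μN = (0.50)(32.3) = 16.15 N at the rim; torque magnitude τ = fR = 2.584 N·m, opposing ω.
|α| = τ/I = 2.584/0.3494 = 7.395 rad/s² (deceleration).
0 = ω₀ − |α|t ⇒ t = ω₀/|α| = 126/7.395 = 17.04 s.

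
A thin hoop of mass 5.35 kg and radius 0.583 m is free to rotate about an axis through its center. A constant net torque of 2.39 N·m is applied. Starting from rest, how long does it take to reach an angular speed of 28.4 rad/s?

t ≈ 21.6 s

I = MR² = (5.35)(0.583)² = 1.818 kg·m².
α = τ/I = 2.39/1.818 = 1.314 rad/s².
ω = αt ⇒ t = ω/α = 28.4/1.314 = 21.61 s.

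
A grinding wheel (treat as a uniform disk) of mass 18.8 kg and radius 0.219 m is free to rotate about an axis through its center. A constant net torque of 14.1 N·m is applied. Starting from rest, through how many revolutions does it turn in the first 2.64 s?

≈ 17.3 revolutions

I = ½MR² = (1/2)(18.8)(0.219)² = 0.4508 kg·m².
α = τ/I = 14.1/0.4508 = 31.28 rad/s².
θ = ½αt² = ½(31.28)(2.64)² = 109.0 rad.
Revolutions = θ/(2π) = 17.35.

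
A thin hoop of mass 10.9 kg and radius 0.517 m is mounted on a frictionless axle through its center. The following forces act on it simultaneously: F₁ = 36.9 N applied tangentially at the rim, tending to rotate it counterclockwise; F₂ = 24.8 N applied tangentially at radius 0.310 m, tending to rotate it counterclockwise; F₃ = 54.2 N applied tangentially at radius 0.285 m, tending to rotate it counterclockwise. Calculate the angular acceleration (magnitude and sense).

I = MR² = (10.9)(0.517)² = 2.913 kg·m².
Taking counterclockwise as positive: τ₁ = +(36.9)(0.517) = +19.08 N·m; τ₂ = +(24.8)(0.310) = +7.688 N·m; τ₃ = +(54.2)(0.285) = +15.45 N·m.
Net torque τ = 42.21 N·m.
α = τ/I = 42.21/2.913 = 14.49 rad/s².

α ≈ 14.5 rad/s², counterclockwise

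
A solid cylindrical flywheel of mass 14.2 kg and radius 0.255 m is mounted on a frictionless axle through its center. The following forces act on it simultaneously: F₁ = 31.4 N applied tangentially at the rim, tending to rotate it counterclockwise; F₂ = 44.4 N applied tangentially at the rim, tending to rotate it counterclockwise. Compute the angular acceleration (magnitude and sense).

I = ½MR² = (1/2)(14.2)(0.255)² = 0.4617 kg·m².
Taking counterclockwise as positive: τ₁ = +(31.4)(0.255) = +8.007 N·m; τ₂ = +(44.4)(0.255) = +11.32 N·m.
Net torque τ = 19.33 N·m.
α = τ/I = 19.33/0.4617 = 41.87 rad/s².

α ≈ 41.9 rad/s², counterclockwise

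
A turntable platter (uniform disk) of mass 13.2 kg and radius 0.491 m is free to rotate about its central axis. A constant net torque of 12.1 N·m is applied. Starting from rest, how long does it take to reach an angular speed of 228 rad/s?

t ≈ 30.0 s

I = ½MR² = (1/2)(13.2)(0.491)² = 1.591 kg·m².
α = τ/I = 12.1/1.591 = 7.605 rad/s².
ω = αt ⇒ t = ω/α = 228/7.605 = 29.98 s.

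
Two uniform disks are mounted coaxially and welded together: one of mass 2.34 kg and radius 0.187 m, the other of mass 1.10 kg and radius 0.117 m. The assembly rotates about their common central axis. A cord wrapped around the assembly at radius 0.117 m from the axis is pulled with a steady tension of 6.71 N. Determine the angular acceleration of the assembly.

I = ½M₁R₁² + ½M₂R₂² = ½(2.34)(0.187)² + ½(1.10)(0.117)² = 0.04844 kg·m².
τ = F r = (6.71)(0.117) = 0.7851 N·m.
α = τ/I = 0.7851/0.04844 = 16.21 rad/s².

α ≈ 16.2 rad/s²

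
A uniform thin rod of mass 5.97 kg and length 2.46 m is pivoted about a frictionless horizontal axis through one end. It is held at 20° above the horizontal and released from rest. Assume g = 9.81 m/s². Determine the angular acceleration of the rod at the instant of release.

About the pivot, I = (1/3)ML² = (1/3)(5.97)(2.46)² = 12.04 kg·m².
The weight acts at the center, a distance L/2 = 1.230 m from the pivot; τ = Mg(L/2) cos 20° = 67.69 N·m.
α = τ/I = 67.69/12.04 = 5.621 rad/s².

α ≈ 5.62 rad/s²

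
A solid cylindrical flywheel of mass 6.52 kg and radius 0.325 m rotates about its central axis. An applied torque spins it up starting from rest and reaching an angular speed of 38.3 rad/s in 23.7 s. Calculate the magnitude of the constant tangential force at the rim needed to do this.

F ≈ 1.71 N

I = ½MR² = (1/2)(6.52)(0.325)² = 0.3443 kg·m².
α = Δω/Δt = (38.3 − 0)/23.7 = 1.616 rad/s².
The required torque is τ = Iα = (0.3443)(1.616) = 0.5565 N·m.
A tangential force at the rim gives τ = FR, so F = τ/R = 0.5565/0.325 = 1.712 N.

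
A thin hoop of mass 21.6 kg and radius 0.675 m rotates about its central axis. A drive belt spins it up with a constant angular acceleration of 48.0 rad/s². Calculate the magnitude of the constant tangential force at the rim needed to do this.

F ≈ 700 N

I = MR² = (21.6)(0.675)² = 9.842 kg·m².
The required torque is τ = Iα = (9.842)(48.00) = 472.4 N·m.
A tangential force at the rim gives τ = FR, so F = τ/R = 472.4/0.675 = 699.8 N.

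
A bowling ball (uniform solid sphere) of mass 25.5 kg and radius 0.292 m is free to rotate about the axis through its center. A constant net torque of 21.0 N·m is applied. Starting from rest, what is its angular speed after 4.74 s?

I = (2/5)MR² = (2/5)(25.5)(0.292)² = 0.8697 kg·m².
α = τ/I = 21.0/0.8697 = 24.15 rad/s².
ω = ω₀ + αt = 0 + (24.15)(4.74) = 114.5 rad/s.

ω ≈ 114 rad/s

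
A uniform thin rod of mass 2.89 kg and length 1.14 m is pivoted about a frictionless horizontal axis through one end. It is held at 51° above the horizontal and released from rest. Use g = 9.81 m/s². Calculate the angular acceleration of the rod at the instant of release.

α ≈ 8.12 rad/s²

About the pivot, I = (1/3)ML² = (1/3)(2.89)(1.14)² = 1.252 kg·m².
The weight acts at the center, a distance L/2 = 0.5700 m from the pivot; τ = Mg(L/2) cos 51° = 10.17 N·m.
α = τ/I = 10.17/1.252 = 8.123 rad/s².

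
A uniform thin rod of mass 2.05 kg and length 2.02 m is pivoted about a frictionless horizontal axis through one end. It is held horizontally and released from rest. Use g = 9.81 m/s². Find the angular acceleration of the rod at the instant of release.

About the pivot, I = (1/3)ML² = (1/3)(2.05)(2.02)² = 2.788 kg·m².
The weight acts at the center, a distance L/2 = 1.010 m from the pivot; τ = Mg(L/2) = 20.31 N·m.
α = τ/I = 20.31/2.788 = 7.285 rad/s².
(Equivalently α = (3g/(2L)) = 7.285 rad/s².)

α ≈ 7.28 rad/s²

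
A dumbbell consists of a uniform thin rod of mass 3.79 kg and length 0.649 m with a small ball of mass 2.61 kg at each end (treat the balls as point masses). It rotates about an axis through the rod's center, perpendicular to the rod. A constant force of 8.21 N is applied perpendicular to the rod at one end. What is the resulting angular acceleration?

α ≈ 3.90 rad/s²

I_rod = (1/12)ML² = (1/12)(3.79)(0.649)² = 0.1330 kg·m².
I_balls = 2·m·(L/2)² = 2(2.61)(0.3245)² = 0.5497 kg·m².
Total I = 0.6827 kg·m².
τ = F·(L/2) = (8.21)(0.325) = 2.664 N·m.
α = τ/I = 2.664/0.6827 = 3.902 rad/s².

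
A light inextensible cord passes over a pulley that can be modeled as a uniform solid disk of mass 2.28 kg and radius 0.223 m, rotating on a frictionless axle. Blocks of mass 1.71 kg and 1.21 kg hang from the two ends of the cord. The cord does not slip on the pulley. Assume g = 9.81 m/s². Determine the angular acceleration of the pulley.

α ≈ 5.42 rad/s²

I = ½MR² = (1/2)(2.28)(0.223)² = 0.05669 kg·m².
Heavier block: m₁g − T₁ = m₁a. Lighter block: T₂ − m₂g = m₂a.
Pulley: (T₁ − T₂)R = Iα = I(a/R), so T₁ − T₂ = (I/R²)a = (1/2)M_p a = 1.140·a.
Adding the three: (m₁ − m₂)g = (m₁ + m₂ + 1.140)a, so a = (1.71 − 1.21)(9.81)/(1.71 + 1.21 + 1.140) = 1.208 m/s².
α = a/R = 1.208/0.223 = 5.418 rad/s².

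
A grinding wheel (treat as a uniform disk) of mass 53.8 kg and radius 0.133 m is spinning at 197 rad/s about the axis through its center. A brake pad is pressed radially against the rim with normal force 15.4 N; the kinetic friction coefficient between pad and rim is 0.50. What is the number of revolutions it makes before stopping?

≈ 1430 revolutions

I = ½MR² = (1/2)(53.8)(0.133)² = 0.4758 kg·m².
Friction force f = μN = (0.50)(15.4) = 7.700 N at the rim; torque magnitude τ = fR = 1.024 N·m, opposing ω.
|α| = τ/I = 1.024/0.4758 = 2.152 rad/s² (deceleration).
ω² = ω₀² − 2|α|θ with ω = 0 ⇒ θ = ω₀²/(2|α|) = 9016 rad = 1435 rev.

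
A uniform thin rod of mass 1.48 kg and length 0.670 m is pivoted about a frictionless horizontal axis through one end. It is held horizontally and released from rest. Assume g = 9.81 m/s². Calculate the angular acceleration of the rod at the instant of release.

About the pivot, I = (1/3)ML² = (1/3)(1.48)(0.670)² = 0.2215 kg·m².
The weight acts at the center, a distance L/2 = 0.3350 m from the pivot; τ = Mg(L/2) = 4.864 N·m.
α = τ/I = 4.864/0.2215 = 21.96 rad/s².

α ≈ 22.0 rad/s²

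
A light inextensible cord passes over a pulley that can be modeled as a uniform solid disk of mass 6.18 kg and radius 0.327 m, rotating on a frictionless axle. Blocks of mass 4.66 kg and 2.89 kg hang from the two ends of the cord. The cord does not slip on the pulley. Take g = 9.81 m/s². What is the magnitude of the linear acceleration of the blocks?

I = ½MR² = (1/2)(6.18)(0.327)² = 0.3304 kg·m².
Heavier block: m₁g − T₁ = m₁a. Lighter block: T₂ − m₂g = m₂a.
Pulley: (T₁ − T₂)R = Iα = I(a/R), so T₁ − T₂ = (I/R²)a = (1/2)M_p a = 3.090·a.
Adding the three: (m₁ − m₂)g = (m₁ + m₂ + 3.090)a, so a = (4.66 − 2.89)(9.81)/(4.66 + 2.89 + 3.090) = 1.632 m/s².

a ≈ 1.63 m/s²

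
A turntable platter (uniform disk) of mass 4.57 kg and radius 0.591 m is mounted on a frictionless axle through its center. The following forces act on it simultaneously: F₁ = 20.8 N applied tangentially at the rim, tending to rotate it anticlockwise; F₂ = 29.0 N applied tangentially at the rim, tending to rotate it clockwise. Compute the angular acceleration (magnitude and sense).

I = ½MR² = (1/2)(4.57)(0.591)² = 0.7981 kg·m².
Taking anticlockwise as positive: τ₁ = +(20.8)(0.591) = +12.29 N·m; τ₂ = −(29.0)(0.591) = −17.14 N·m.
Net torque τ = -4.846 N·m.
α = τ/I = -4.846/0.7981 = -6.072 rad/s².

α ≈ 6.07 rad/s², clockwise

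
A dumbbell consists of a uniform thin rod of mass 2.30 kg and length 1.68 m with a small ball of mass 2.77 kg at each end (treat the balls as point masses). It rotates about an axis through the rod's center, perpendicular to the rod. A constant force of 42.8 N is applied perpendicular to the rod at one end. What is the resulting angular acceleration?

I_rod = (1/12)ML² = (1/12)(2.30)(1.68)² = 0.5410 kg·m².
I_balls = 2·m·(L/2)² = 2(2.77)(0.8400)² = 3.909 kg·m².
Total I = 4.450 kg·m².
τ = F·(L/2) = (42.8)(0.840) = 35.95 N·m.
α = τ/I = 35.95/4.450 = 8.079 rad/s².

α ≈ 8.08 rad/s²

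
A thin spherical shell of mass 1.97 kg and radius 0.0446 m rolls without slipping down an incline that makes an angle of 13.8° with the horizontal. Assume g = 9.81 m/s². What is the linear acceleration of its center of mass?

Translation along the incline: Mg sinθ − f = Ma.
Rotation about the center: fR = Iα with I = (2/3)MR². No-slip gives a = αR, so f = (I/R²)a = (2/3)M a.
Substituting: Mg sinθ = (1 + 0.6667)Ma, so a = g sinθ/(1 + 0.6667) = (9.81) sin 13.8° / 1.667 = 1.404 m/s².

a ≈ 1.40 m/s²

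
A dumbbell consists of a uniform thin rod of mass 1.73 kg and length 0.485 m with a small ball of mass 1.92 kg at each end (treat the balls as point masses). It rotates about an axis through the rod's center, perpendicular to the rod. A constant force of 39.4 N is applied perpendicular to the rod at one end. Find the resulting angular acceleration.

I_rod = (1/12)ML² = (1/12)(1.73)(0.485)² = 0.03391 kg·m².
I_balls = 2·m·(L/2)² = 2(1.92)(0.2425)² = 0.2258 kg·m².
Total I = 0.2597 kg·m².
τ = F·(L/2) = (39.4)(0.242) = 9.554 N·m.
α = τ/I = 9.554/0.2597 = 36.79 rad/s².

α ≈ 36.8 rad/s²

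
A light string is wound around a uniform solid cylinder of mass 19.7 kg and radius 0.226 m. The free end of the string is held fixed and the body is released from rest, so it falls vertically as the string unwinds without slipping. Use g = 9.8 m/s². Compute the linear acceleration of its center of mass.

Translation: Mg − T = Ma. Rotation about the center: TR = Iα with I = ½MR².
With a = αR: T = (I/R²)a = (1/2)M a, so Mg = (1 + 0.5000)Ma.
a = g/(1 + 0.5000) = 9.8/1.500 = 6.533 m/s².

a ≈ 6.53 m/s²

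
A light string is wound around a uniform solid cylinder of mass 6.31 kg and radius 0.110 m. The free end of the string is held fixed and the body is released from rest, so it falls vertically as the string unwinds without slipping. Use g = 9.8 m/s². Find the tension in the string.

T ≈ 20.6 N

Translation: Mg − T = Ma. Rotation about the center: TR = Iα with I = ½MR².
With a = αR: T = (I/R²)a = (1/2)M a, so Mg = (1 + 0.5000)Ma.
a = g/(1 + 0.5000) = 9.8/1.500 = 6.533 m/s².
T = 0.5000·M·a = (0.5000)(6.31)(6.533) = 20.61 N.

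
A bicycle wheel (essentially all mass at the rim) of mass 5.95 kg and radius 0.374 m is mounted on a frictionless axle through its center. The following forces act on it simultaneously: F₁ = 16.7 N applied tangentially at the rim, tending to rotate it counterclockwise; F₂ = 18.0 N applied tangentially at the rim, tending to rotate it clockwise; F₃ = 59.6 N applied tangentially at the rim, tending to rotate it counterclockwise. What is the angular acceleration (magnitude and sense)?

I = MR² = (5.95)(0.374)² = 0.8323 kg·m².
Taking counterclockwise as positive: τ₁ = +(16.7)(0.374) = +6.246 N·m; τ₂ = −(18.0)(0.374) = −6.732 N·m; τ₃ = +(59.6)(0.374) = +22.29 N·m.
Net torque τ = 21.80 N·m.
α = τ/I = 21.80/0.8323 = 26.20 rad/s².

α ≈ 26.2 rad/s², counterclockwise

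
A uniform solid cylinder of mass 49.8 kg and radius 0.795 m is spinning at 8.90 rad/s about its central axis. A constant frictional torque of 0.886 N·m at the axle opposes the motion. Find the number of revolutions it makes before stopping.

I = ½MR² = (1/2)(49.8)(0.795)² = 15.74 kg·m².
The net torque has magnitude 0.886 N·m, opposing ω.
|α| = τ/I = 0.8860/15.74 = 0.05630 rad/s² (deceleration).
ω² = ω₀² − 2|α|θ with ω = 0 ⇒ θ = ω₀²/(2|α|) = 703.5 rad = 112.0 rev.

≈ 112 revolutions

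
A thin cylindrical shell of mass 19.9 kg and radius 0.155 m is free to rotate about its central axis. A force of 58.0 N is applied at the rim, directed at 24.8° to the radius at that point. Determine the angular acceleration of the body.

α ≈ 7.89 rad/s²

I = MR² = (19.9)(0.155)² = 0.4781 kg·m².
Only the tangential component produces torque: τ = F R sinθ = (58.0)(0.155) sin 24.8° = 3.771 N·m.
Newton's second law for rotation, τ = Iα, gives α = τ/I = 3.771/0.4781 = 7.887 rad/s².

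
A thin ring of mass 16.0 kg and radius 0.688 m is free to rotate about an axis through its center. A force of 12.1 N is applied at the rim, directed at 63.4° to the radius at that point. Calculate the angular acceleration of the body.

I = MR² = (16.0)(0.688)² = 7.574 kg·m².
Only the tangential component produces torque: τ = F R sinθ = (12.1)(0.688) sin 63.4° = 7.444 N·m.
Newton's second law for rotation, τ = Iα, gives α = τ/I = 7.444/7.574 = 0.9829 rad/s².

α ≈ 0.983 rad/s²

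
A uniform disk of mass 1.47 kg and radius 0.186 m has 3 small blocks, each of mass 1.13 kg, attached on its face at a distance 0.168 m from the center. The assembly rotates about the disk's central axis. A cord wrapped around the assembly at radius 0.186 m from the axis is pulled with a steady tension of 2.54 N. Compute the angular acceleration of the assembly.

I_disk = ½MR² = ½(1.47)(0.186)² = 0.02543 kg·m².
I_blocks = 3·m·r² = 3(1.13)(0.168)² = 0.09568 kg·m².
Total I = 0.1211 kg·m².
τ = F r = (2.54)(0.186) = 0.4724 N·m.
α = τ/I = 0.4724/0.1211 = 3.901 rad/s².

α ≈ 3.90 rad/s²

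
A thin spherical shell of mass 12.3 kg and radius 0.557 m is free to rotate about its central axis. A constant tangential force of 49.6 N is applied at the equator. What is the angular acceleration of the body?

α ≈ 10.9 rad/s²

I = (2/3)MR² = (2/3)(12.3)(0.557)² = 2.544 kg·m².
τ = F R = (49.6)(0.557) = 27.63 N·m.
Newton's second law for rotation, τ = Iα, gives α = τ/I = 27.63/2.544 = 10.86 rad/s².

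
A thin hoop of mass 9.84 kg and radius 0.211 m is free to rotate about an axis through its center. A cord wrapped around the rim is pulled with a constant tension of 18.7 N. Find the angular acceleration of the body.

I = MR² = (9.84)(0.211)² = 0.4381 kg·m².
τ = F R = (18.7)(0.211) = 3.946 N·m.
From τ = Iα: α = 3.946/0.4381 = 9.007 rad/s².

α ≈ 9.01 rad/s²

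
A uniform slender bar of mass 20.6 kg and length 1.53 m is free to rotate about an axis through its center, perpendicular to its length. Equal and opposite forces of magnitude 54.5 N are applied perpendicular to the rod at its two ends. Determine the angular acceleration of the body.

I = (1/12)ML² = (1/12)(20.6)(1.53)² = 4.019 kg·m².
The couple gives τ = F·(L/2) + F·(L/2) = F L = (54.5)(1.53) = 83.39 N·m.
From τ = Iα: α = 83.39/4.019 = 20.75 rad/s².

α ≈ 20.8 rad/s²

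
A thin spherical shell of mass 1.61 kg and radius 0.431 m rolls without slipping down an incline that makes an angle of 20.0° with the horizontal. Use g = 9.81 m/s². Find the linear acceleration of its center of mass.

Translation along the incline: Mg sinθ − f = Ma.
Rotation about the center: fR = Iα with I = (2/3)MR². No-slip gives a = αR, so f = (I/R²)a = (2/3)M a.
Substituting: Mg sinθ = (1 + 0.6667)Ma, so a = g sinθ/(1 + 0.6667) = (9.81) sin 20.0° / 1.667 = 2.013 m/s².

a ≈ 2.01 m/s²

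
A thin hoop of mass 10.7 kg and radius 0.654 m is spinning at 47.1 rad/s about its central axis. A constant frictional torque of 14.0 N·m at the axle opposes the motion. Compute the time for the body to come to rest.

t ≈ 15.4 s

I = MR² = (10.7)(0.654)² = 4.577 kg·m².
The net torque has magnitude 14.0 N·m, opposing ω.
|α| = τ/I = 14.00/4.577 = 3.059 rad/s² (deceleration).
0 = ω₀ − |α|t ⇒ t = ω₀/|α| = 47.1/3.059 = 15.40 s.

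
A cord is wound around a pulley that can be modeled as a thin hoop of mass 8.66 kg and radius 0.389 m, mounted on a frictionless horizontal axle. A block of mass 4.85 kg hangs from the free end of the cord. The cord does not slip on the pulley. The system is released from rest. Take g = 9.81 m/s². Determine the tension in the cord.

T ≈ 30.5 N

I = MR² = (8.66)(0.389)² = 1.310 kg·m².
Block: mg − T = ma. Pulley: TR = Iα. No-slip: a = αR, so T = (I/R²)a = 8.660·a.
Then mg = (m + 8.660)a, so a = (4.85)(9.81)/(4.85 + 8.660) = 3.522 m/s².
T = 8.660·a = 30.50 N.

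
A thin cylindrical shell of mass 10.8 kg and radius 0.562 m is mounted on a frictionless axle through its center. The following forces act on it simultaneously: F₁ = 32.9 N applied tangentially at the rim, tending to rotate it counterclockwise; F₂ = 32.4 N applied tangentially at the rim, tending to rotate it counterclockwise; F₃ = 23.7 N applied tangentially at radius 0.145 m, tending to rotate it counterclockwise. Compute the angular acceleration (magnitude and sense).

α ≈ 11.8 rad/s², counterclockwise

I = MR² = (10.8)(0.562)² = 3.411 kg·m².
Taking counterclockwise as positive: τ₁ = +(32.9)(0.562) = +18.49 N·m; τ₂ = +(32.4)(0.562) = +18.21 N·m; τ₃ = +(23.7)(0.145) = +3.436 N·m.
Net torque τ = 40.14 N·m.
α = τ/I = 40.14/3.411 = 11.77 rad/s².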